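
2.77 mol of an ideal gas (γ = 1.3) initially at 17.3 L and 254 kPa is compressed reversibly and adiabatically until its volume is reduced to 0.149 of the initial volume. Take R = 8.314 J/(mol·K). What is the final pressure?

3020 kPa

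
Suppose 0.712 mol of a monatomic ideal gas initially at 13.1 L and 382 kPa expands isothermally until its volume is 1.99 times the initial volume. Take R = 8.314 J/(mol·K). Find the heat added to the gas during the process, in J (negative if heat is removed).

3440 J

T₁ = P₁V₁/(nR) = 382×13.1/(0.712×8.314) = 845 K.
Isothermal: T stays 845 K; PV = const ⇒ V₂ = 26.1 L, P₂ = 192 kPa.
ΔU = 0 (ideal gas, T constant).
W = nRT ln(V₂/V₁) = 0.712×8.314×845×ln(1.99) = 3440 J.
Q = ΔU + W = 3440 J.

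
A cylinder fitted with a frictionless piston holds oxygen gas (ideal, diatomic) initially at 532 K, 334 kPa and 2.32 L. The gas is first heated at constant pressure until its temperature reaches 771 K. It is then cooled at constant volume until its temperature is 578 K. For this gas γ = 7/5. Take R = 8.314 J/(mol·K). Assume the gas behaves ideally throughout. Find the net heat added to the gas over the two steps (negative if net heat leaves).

516 J

n = P₁V₁/(RT₁) = 334×2.32/(8.314×532) = 0.175 mol.
Step 1 — Isobaric: P stays 334 kPa; V/T = const ⇒ T₂ = 771 K, V₂ = 3.36 L.
W = PΔV = 334×(3.36−2.32) kPa·L = 348 J.
ΔU = nCvΔT = 0.175×20.8×(771−532) = 870 J.
Q = ΔU + W = nCpΔT = 1220 J.
State after step 1: P = 334 kPa, V = 3.36 L, T = 771 K.
Step 2 — Isochoric: V stays 3.36 L; P/T = const ⇒ T₂ = 578 K, P₂ = 250 kPa.
W = 0 (no volume change).
ΔU = nCvΔT = 0.175×20.8×(578−771) = -703 J.
Q = ΔU = -703 J.
Net over both steps: W = 348 J, Q = 516 J, ΔU = 168 J.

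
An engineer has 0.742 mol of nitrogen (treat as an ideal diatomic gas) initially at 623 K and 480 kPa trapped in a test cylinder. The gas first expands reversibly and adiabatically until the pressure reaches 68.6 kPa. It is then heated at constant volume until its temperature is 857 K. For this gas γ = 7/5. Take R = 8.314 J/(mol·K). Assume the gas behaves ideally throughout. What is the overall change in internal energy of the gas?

V₁ = nRT₁/P₁ = 0.742×8.314×623/480 = 8.01 L.
Step 1 — Adiabatic: T₂/T₁ = (P₂/P₁)^((γ−1)/γ) ⇒ T₂ = 623×(0.143)^0.286 = 357 K; V₂ = 32.1 L.
ΔU = nCvΔT = 0.742×20.8×(357−623) = -4100 J.
Q = 0 for an adiabatic process, so W = −ΔU = 4100 J.
State after step 1: P = 68.6 kPa, V = 32.1 L, T = 357 K.
Step 2 — Isochoric: V stays 32.1 L; P/T = const ⇒ T₂ = 857 K, P₂ = 165 kPa.
W = 0 (no volume change).
ΔU = nCvΔT = 0.742×20.8×(857−357) = 7710 J.
Q = ΔU = 7710 J.
Net over both steps: W = 4100 J, Q = 7710 J, ΔU = 3610 J.

3610 J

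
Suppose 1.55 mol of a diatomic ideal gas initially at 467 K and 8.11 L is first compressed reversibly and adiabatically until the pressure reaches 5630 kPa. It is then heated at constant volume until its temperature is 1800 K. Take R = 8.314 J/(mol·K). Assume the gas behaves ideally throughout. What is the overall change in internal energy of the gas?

P₁ = nRT₁/V₁ = 1.55×8.314×467/8.11 = 742 kPa.
Step 1 — Adiabatic: T₂/T₁ = (P₂/P₁)^((γ−1)/γ) ⇒ T₂ = 467×(7.59)^0.286 = 833 K; V₂ = 1.91 L.
ΔU = nCvΔT = 1.55×20.8×(833−467) = 11800 J.
Q = 0 for an adiabatic process, so W = −ΔU = -11800 J.
State after step 1: P = 5630 kPa, V = 1.91 L, T = 833 K.
Step 2 — Isochoric: V stays 1.91 L; P/T = const ⇒ T₂ = 1800 K, P₂ = 12200 kPa.
W = 0 (no volume change).
ΔU = nCvΔT = 1.55×20.8×(1800−833) = 31100 J.
Q = ΔU = 31100 J.
Net over both steps: W = -11800 J, Q = 31100 J, ΔU = 42900 J.

42900 J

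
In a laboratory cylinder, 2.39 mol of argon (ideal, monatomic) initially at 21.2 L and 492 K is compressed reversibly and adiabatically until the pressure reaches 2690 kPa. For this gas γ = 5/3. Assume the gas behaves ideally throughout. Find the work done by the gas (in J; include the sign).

-15000 J

P₁ = nRT₁/V₁ = 2.39×8.314×492/21.2 = 461 kPa.
Adiabatic: T₂/T₁ = (P₂/P₁)^((γ−1)/γ) ⇒ T₂ = 492×(5.83)^0.400 = 996 K; V₂ = 7.36 L.
ΔU = nCvΔT = 2.39×12.5×(996−492) = 15000 J.
Q = 0 for an adiabatic process, so W = −ΔU = -15000 J.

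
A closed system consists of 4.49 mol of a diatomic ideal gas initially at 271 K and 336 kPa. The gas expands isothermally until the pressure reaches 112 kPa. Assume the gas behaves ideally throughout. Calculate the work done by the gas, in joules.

V₁ = nRT₁/P₁ = 4.49×8.314×271/336 = 30.1 L.
Isothermal: T stays 271 K; PV = const ⇒ V₂ = 90.3 L, P₂ = 112 kPa.
W = nRT ln(V₂/V₁) = 4.49×8.314×271×ln(3.00) = 11100 J.

11100 J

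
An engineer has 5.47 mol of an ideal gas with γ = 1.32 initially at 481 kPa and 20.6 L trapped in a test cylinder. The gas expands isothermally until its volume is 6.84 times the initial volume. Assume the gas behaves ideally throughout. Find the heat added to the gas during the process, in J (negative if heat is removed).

19100 J

T₁ = P₁V₁/(nR) = 481×20.6/(5.47×8.314) = 218 K.
Isothermal: T stays 218 K; PV = const ⇒ V₂ = 141 L, P₂ = 70.3 kPa.
ΔU = 0 (ideal gas, T constant).
W = nRT ln(V₂/V₁) = 5.47×8.314×218×ln(6.84) = 19100 J.
Q = ΔU + W = 19100 J.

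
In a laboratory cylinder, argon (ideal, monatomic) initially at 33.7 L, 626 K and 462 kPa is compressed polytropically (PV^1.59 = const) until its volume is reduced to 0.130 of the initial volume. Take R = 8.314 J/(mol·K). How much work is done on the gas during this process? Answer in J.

n = P₁V₁/(RT₁) = 462×33.7/(8.314×626) = 2.99 mol.
Polytropic n=1.59: T₂ = T₁(V₁/V₂)^(n−1) = 626×(7.69)^0.59 = 2090 K; P₂ = P₁(V₁/V₂)^n = 11800 kPa.
W = (P₁V₁−P₂V₂)/(n−1) = (462×33.7−11800×4.38)/0.59 = -61600 J.
Work done on the gas = −W_by = 61600 J.

61600 J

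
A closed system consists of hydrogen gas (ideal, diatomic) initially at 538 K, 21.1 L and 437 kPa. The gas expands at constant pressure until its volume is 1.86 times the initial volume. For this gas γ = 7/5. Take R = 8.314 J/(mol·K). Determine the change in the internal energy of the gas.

19800 J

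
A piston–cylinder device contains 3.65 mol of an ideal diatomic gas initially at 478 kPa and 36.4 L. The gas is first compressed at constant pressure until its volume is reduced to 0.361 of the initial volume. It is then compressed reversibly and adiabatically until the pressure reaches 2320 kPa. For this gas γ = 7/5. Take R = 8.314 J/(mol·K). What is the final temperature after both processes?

T₁ = P₁V₁/(nR) = 478×36.4/(3.65×8.314) = 573 K.
Step 1 — Isobaric: P stays 478 kPa; V/T = const ⇒ T₂ = 207 K, V₂ = 13.1 L.
W = PΔV = 478×(13.1−36.4) kPa·L = -11100 J.
ΔU = nCvΔT = 3.65×20.8×(207−573) = -27800 J.
Q = ΔU + W = nCpΔT = -38900 J.
State after step 1: P = 478 kPa, V = 13.1 L, T = 207 K.
Step 2 — Adiabatic: T₂/T₁ = (P₂/P₁)^((γ−1)/γ) ⇒ T₂ = 207×(4.85)^0.286 = 325 K; V₂ = 4.25 L.
ΔU = nCvΔT = 3.65×20.8×(325−207) = 8960 J.
Q = 0 for an adiabatic process, so W = −ΔU = -8960 J.
Net over both steps: W = -20100 J, Q = -38900 J, ΔU = -18800 J.

325 K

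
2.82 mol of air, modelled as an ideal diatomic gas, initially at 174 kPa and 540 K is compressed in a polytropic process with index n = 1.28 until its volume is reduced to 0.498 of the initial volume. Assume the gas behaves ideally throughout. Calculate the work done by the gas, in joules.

-9750 J

V₁ = nRT₁/P₁ = 2.82×8.314×540/174 = 72.8 L.
Polytropic n=1.28: T₂ = T₁(V₁/V₂)^(n−1) = 540×(2.01)^0.28 = 656 K; P₂ = P₁(V₁/V₂)^n = 425 kPa.
W = (P₁V₁−P₂V₂)/(n−1) = (174×72.8−425×36.2)/0.28 = -9750 J.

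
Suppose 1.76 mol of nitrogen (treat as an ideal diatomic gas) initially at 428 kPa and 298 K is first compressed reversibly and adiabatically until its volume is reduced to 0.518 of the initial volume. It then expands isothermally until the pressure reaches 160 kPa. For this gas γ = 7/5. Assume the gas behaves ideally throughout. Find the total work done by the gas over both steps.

V₁ = nRT₁/P₁ = 1.76×8.314×298/428 = 10.2 L.
Step 1 — Adiabatic: TV^(γ−1) = const ⇒ T₂ = 298×(1.93)^0.400 = 388 K; PV^γ = const ⇒ P₂ = 1070 kPa.
ΔU = nCvΔT = 1.76×20.8×(388−298) = 3280 J.
Q = 0 for an adiabatic process, so W = −ΔU = -3280 J.
State after step 1: P = 1070 kPa, V = 5.28 L, T = 388 K.
Step 2 — Isothermal: T stays 388 K; PV = const ⇒ V₂ = 35.5 L, P₂ = 160 kPa.
ΔU = 0 (ideal gas, T constant).
W = nRT ln(V₂/V₁) = 1.76×8.314×388×ln(6.72) = 10800 J.
Q = ΔU + W = 10800 J.
Net over both steps: W = 7530 J, Q = 10800 J, ΔU = 3280 J.

7530 J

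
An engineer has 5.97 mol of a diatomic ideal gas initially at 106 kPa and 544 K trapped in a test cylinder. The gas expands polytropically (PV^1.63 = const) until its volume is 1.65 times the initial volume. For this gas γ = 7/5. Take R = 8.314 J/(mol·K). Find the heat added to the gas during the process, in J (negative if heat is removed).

V₁ = nRT₁/P₁ = 5.97×8.314×544/106 = 255 L.
Polytropic n=1.63: T₂ = T₁(V₁/V₂)^(n−1) = 544×(0.606)^0.63 = 397 K; P₂ = P₁(V₁/V₂)^n = 46.9 kPa.
W = (P₁V₁−P₂V₂)/(n−1) = (106×255−46.9×420)/0.63 = 11600 J.
ΔU = nCvΔT = 5.97×20.8×(397−544) = -18300 J.
Q = ΔU + W = -6670 J.

-6670 J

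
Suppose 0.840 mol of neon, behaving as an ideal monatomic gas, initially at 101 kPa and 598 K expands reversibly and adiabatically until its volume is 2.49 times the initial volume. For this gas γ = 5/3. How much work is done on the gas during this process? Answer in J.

V₁ = nRT₁/P₁ = 0.840×8.314×598/101 = 41.3 L.
Adiabatic: TV^(γ−1) = const ⇒ T₂ = 598×(0.402)^0.667 = 326 K; PV^γ = const ⇒ P₂ = 22.1 kPa.
ΔU = nCvΔT = 0.840×12.5×(326−598) = -2850 J.
Q = 0 for an adiabatic process, so W = −ΔU = 2850 J.
Work done on the gas = −W_by = -2850 J.

-2850 J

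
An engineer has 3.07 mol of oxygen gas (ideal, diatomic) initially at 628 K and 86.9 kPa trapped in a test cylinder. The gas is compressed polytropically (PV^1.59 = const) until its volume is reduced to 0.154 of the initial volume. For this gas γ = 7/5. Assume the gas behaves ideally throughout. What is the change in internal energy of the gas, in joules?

V₁ = nRT₁/P₁ = 3.07×8.314×628/86.9 = 184 L.
Polytropic n=1.59: T₂ = T₁(V₁/V₂)^(n−1) = 628×(6.49)^0.59 = 1890 K; P₂ = P₁(V₁/V₂)^n = 1700 kPa.
For an ideal gas ΔU = nCvΔT with Cv = (5/2)R = 20.8 J/(mol·K).
ΔU = 3.07×20.8×(1890−628) = 80800 J.

80800 J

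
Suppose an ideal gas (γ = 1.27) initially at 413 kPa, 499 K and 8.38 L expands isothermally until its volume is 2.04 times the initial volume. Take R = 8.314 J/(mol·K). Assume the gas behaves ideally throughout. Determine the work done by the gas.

n = P₁V₁/(RT₁) = 413×8.38/(8.314×499) = 0.834 mol.
Isothermal: T stays 499 K; PV = const ⇒ V₂ = 17.1 L, P₂ = 202 kPa.
W = nRT ln(V₂/V₁) = 0.834×8.314×499×ln(2.04) = 2470 J.

2470 J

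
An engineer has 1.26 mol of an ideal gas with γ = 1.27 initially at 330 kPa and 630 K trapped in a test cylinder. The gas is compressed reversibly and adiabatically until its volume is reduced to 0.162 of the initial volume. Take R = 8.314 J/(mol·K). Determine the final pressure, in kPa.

3330 kPa

V₁ = nRT₁/P₁ = 1.26×8.314×630/330 = 20.0 L.
Adiabatic: TV^(γ−1) = const ⇒ T₂ = 630×(6.17)^0.270 = 1030 K; PV^γ = const ⇒ P₂ = 3330 kPa.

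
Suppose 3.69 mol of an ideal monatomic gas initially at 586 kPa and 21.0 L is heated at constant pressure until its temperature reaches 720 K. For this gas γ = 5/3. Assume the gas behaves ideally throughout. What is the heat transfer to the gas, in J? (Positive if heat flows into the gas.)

24500 J

T₁ = P₁V₁/(nR) = 586×21.0/(3.69×8.314) = 401 K.
Isobaric: P stays 586 kPa; V/T = const ⇒ T₂ = 720 K, V₂ = 37.7 L.
W = PΔV = 586×(37.7−21.0) kPa·L = 9780 J.
ΔU = nCvΔT = 3.69×12.5×(720−401) = 14700 J.
Q = ΔU + W = nCpΔT = 24500 J.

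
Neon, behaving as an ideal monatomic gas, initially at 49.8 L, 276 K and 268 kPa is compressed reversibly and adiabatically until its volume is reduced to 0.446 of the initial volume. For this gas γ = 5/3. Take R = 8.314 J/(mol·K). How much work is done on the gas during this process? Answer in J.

14300 J

n = P₁V₁/(RT₁) = 268×49.8/(8.314×276) = 5.82 mol.
Adiabatic: TV^(γ−1) = const ⇒ T₂ = 276×(2.24)^0.667 = 473 K; PV^γ = const ⇒ P₂ = 1030 kPa.
ΔU = nCvΔT = 5.82×12.5×(473−276) = 14300 J.
Q = 0 for an adiabatic process, so W = −ΔU = -14300 J.
Work done on the gas = −W_by = 14300 J.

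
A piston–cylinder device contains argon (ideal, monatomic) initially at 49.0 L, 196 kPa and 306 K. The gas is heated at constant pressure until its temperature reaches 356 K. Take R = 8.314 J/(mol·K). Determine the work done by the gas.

1570 J

n = P₁V₁/(RT₁) = 196×49.0/(8.314×306) = 3.78 mol.
Isobaric: P stays 196 kPa; V/T = const ⇒ T₂ = 356 K, V₂ = 57.0 L.
W = PΔV = 196×(57.0−49.0) kPa·L = 1570 J.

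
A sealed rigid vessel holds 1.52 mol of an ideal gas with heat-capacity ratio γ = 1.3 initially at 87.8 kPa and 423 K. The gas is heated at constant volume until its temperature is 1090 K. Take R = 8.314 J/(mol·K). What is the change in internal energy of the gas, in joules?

28100 J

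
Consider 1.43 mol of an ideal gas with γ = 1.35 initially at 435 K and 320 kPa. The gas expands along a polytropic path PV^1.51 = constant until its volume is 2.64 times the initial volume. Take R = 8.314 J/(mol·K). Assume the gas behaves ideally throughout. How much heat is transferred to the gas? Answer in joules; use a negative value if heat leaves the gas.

V₁ = nRT₁/P₁ = 1.43×8.314×435/320 = 16.2 L.
Polytropic n=1.51: T₂ = T₁(V₁/V₂)^(n−1) = 435×(0.379)^0.51 = 265 K; P₂ = P₁(V₁/V₂)^n = 73.9 kPa.
W = (P₁V₁−P₂V₂)/(n−1) = (320×16.2−73.9×42.7)/0.51 = 3960 J.
ΔU = nCvΔT = 1.43×23.8×(265−435) = -5770 J.
Q = ΔU + W = -1810 J.

-1810 J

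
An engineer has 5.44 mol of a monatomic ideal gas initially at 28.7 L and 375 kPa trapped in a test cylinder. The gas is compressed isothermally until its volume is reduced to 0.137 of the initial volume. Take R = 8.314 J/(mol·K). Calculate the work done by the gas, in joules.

-21400 J

T₁ = P₁V₁/(nR) = 375×28.7/(5.44×8.314) = 238 K.
Isothermal: T stays 238 K; PV = const ⇒ V₂ = 3.93 L, P₂ = 2740 kPa.
W = nRT ln(V₂/V₁) = 5.44×8.314×238×ln(0.137) = -21400 J.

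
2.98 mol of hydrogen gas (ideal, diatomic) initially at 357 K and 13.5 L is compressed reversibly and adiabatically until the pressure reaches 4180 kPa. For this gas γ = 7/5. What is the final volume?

3.59 L

P₁ = nRT₁/V₁ = 2.98×8.314×357/13.5 = 655 kPa.
Adiabatic: T₂/T₁ = (P₂/P₁)^((γ−1)/γ) ⇒ T₂ = 357×(6.38)^0.286 = 606 K; V₂ = 3.59 L.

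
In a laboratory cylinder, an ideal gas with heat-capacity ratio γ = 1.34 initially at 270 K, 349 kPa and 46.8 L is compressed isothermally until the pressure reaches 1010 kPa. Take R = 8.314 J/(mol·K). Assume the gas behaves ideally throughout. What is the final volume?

Isothermal: T stays 270 K; PV = const ⇒ V₂ = 16.2 L, P₂ = 1010 kPa.

16.2 L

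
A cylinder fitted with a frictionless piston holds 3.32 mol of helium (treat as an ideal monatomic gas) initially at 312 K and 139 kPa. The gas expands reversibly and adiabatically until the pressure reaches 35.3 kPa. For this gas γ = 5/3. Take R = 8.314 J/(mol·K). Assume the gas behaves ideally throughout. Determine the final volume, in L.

V₁ = nRT₁/P₁ = 3.32×8.314×312/139 = 62.0 L.
Adiabatic: T₂/T₁ = (P₂/P₁)^((γ−1)/γ) ⇒ T₂ = 312×(0.254)^0.400 = 180 K; V₂ = 141 L.

141 L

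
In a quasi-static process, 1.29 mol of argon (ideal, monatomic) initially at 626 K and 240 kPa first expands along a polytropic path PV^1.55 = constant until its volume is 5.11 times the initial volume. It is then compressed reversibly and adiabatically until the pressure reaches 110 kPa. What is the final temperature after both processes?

V₁ = nRT₁/P₁ = 1.29×8.314×626/240 = 28.0 L.
Step 1 — Polytropic n=1.55: T₂ = T₁(V₁/V₂)^(n−1) = 626×(0.196)^0.55 = 255 K; P₂ = P₁(V₁/V₂)^n = 19.1 kPa.
W = (P₁V₁−P₂V₂)/(n−1) = (240×28.0−19.1×143)/0.55 = 7230 J.
ΔU = nCvΔT = 1.29×12.5×(255−626) = -5960 J.
Q = ΔU + W = 1270 J.
State after step 1: P = 19.1 kPa, V = 143 L, T = 255 K.
Step 2 — Adiabatic: T₂/T₁ = (P₂/P₁)^((γ−1)/γ) ⇒ T₂ = 255×(5.74)^0.400 = 514 K; V₂ = 50.1 L.
ΔU = nCvΔT = 1.29×12.5×(514−255) = 4160 J.
Q = 0 for an adiabatic process, so W = −ΔU = -4160 J.
Net over both steps: W = 3070 J, Q = 1270 J, ΔU = -1810 J.

514 K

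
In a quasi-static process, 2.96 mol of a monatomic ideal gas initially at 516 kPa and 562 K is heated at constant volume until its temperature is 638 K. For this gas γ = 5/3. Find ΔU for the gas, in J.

2810 J

V₁ = nRT₁/P₁ = 2.96×8.314×562/516 = 26.8 L.
Isochoric: V stays 26.8 L; P/T = const ⇒ T₂ = 638 K, P₂ = 586 kPa.
For an ideal gas ΔU = nCvΔT with Cv = (3/2)R = 12.5 J/(mol·K).
ΔU = 2.96×12.5×(638−562) = 2810 J.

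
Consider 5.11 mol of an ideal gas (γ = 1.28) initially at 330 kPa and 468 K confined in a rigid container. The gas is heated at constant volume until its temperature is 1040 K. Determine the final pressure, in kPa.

733 kPa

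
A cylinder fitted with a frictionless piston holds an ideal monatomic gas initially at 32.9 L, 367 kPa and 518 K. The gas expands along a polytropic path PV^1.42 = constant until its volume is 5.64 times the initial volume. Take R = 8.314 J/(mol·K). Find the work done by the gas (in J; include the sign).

14800 J

n = P₁V₁/(RT₁) = 367×32.9/(8.314×518) = 2.80 mol.
Polytropic n=1.42: T₂ = T₁(V₁/V₂)^(n−1) = 518×(0.177)^0.42 = 250 K; P₂ = P₁(V₁/V₂)^n = 31.5 kPa.
W = (P₁V₁−P₂V₂)/(n−1) = (367×32.9−31.5×186)/0.42 = 14800 J.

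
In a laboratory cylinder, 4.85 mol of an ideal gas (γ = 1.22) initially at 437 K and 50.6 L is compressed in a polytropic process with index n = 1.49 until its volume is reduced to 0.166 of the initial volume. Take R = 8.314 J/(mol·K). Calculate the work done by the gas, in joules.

P₁ = nRT₁/V₁ = 4.85×8.314×437/50.6 = 348 kPa.
Polytropic n=1.49: T₂ = T₁(V₁/V₂)^(n−1) = 437×(6.02)^0.49 = 1050 K; P₂ = P₁(V₁/V₂)^n = 5060 kPa.
W = (P₁V₁−P₂V₂)/(n−1) = (348×50.6−5060×8.40)/0.49 = -50700 J.

-50700 J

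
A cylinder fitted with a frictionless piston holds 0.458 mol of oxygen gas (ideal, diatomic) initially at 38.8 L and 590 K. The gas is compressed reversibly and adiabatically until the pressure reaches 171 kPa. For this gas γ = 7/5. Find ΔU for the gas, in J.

P₁ = nRT₁/V₁ = 0.458×8.314×590/38.8 = 57.9 kPa.
Adiabatic: T₂/T₁ = (P₂/P₁)^((γ−1)/γ) ⇒ T₂ = 590×(2.95)^0.286 = 804 K; V₂ = 17.9 L.
For an ideal gas ΔU = nCvΔT with Cv = (5/2)R = 20.8 J/(mol·K).
ΔU = 0.458×20.8×(804−590) = 2040 J.

2040 J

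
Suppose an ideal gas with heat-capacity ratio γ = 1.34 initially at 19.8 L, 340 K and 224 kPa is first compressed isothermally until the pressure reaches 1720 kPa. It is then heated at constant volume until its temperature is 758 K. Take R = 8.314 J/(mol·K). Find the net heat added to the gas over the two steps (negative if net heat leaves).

7000 J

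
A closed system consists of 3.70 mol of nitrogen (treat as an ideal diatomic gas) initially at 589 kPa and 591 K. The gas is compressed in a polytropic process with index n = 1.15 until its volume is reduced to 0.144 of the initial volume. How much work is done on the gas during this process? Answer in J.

40900 J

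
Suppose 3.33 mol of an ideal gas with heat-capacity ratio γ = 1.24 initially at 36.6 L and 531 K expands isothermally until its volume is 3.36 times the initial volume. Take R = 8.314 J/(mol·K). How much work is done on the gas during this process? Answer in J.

-17800 J

P₁ = nRT₁/V₁ = 3.33×8.314×531/36.6 = 402 kPa.
Isothermal: T stays 531 K; PV = const ⇒ V₂ = 123 L, P₂ = 120 kPa.
W = nRT ln(V₂/V₁) = 3.33×8.314×531×ln(3.36) = 17800 J.
Work done on the gas = −W_by = -17800 J.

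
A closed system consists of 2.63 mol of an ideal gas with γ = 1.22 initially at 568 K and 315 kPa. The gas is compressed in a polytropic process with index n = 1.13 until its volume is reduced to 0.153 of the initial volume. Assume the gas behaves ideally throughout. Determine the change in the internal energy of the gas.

V₁ = nRT₁/P₁ = 2.63×8.314×568/315 = 39.4 L.
Polytropic n=1.13: T₂ = T₁(V₁/V₂)^(n−1) = 568×(6.54)^0.13 = 725 K; P₂ = P₁(V₁/V₂)^n = 2630 kPa.
For an ideal gas ΔU = nCvΔT with Cv = R/(γ−1) = 37.8 J/(mol·K).
ΔU = 2.63×37.8×(725−568) = 15600 J.

15600 J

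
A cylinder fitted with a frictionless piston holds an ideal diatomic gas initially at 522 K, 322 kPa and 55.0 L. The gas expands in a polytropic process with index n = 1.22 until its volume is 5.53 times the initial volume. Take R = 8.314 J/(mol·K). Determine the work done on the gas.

n = P₁V₁/(RT₁) = 322×55.0/(8.314×522) = 4.08 mol.
Polytropic n=1.22: T₂ = T₁(V₁/V₂)^(n−1) = 522×(0.181)^0.22 = 358 K; P₂ = P₁(V₁/V₂)^n = 40.0 kPa.
W = (P₁V₁−P₂V₂)/(n−1) = (322×55.0−40.0×304)/0.22 = 25200 J.
Work done on the gas = −W_by = -25200 J.

-25200 J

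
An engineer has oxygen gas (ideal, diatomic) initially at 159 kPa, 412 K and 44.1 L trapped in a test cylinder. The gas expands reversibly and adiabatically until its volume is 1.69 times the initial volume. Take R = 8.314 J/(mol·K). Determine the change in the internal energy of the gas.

n = P₁V₁/(RT₁) = 159×44.1/(8.314×412) = 2.05 mol.
Adiabatic: TV^(γ−1) = const ⇒ T₂ = 412×(0.592)^0.400 = 334 K; PV^γ = const ⇒ P₂ = 76.3 kPa.
For an ideal gas ΔU = nCvΔT with Cv = (5/2)R = 20.8 J/(mol·K).
ΔU = 2.05×20.8×(334−412) = -3320 J.

-3320 J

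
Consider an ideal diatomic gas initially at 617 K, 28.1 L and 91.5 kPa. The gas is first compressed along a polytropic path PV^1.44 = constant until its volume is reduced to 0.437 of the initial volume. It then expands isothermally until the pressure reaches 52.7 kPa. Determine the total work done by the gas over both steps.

3890 J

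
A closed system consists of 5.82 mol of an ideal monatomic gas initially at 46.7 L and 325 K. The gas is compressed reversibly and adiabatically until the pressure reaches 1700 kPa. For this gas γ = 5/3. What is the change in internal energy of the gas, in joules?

21500 J

P₁ = nRT₁/V₁ = 5.82×8.314×325/46.7 = 337 kPa.
Adiabatic: T₂/T₁ = (P₂/P₁)^((γ−1)/γ) ⇒ T₂ = 325×(5.05)^0.400 = 621 K; V₂ = 17.7 L.
For an ideal gas ΔU = nCvΔT with Cv = (3/2)R = 12.5 J/(mol·K).
ΔU = 5.82×12.5×(621−325) = 21500 J.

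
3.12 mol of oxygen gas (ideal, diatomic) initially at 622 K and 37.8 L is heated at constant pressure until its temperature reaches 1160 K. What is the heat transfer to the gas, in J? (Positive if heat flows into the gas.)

48800 J

P₁ = nRT₁/V₁ = 3.12×8.314×622/37.8 = 427 kPa.
Isobaric: P stays 427 kPa; V/T = const ⇒ T₂ = 1160 K, V₂ = 70.5 L.
W = PΔV = 427×(70.5−37.8) kPa·L = 14000 J.
ΔU = nCvΔT = 3.12×20.8×(1160−622) = 34900 J.
Q = ΔU + W = nCpΔT = 48800 J.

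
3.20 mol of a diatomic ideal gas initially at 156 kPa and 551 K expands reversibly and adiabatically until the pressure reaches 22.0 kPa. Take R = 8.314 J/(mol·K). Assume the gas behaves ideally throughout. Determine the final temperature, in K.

315 K

V₁ = nRT₁/P₁ = 3.20×8.314×551/156 = 94.0 L.
Adiabatic: T₂/T₁ = (P₂/P₁)^((γ−1)/γ) ⇒ T₂ = 551×(0.141)^0.286 = 315 K; V₂ = 381 L.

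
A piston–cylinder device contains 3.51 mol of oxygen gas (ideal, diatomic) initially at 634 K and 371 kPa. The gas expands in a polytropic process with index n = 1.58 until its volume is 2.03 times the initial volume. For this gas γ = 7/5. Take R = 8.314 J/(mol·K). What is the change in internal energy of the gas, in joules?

V₁ = nRT₁/P₁ = 3.51×8.314×634/371 = 49.9 L.
Polytropic n=1.58: T₂ = T₁(V₁/V₂)^(n−1) = 634×(0.493)^0.58 = 420 K; P₂ = P₁(V₁/V₂)^n = 121 kPa.
For an ideal gas ΔU = nCvΔT with Cv = (5/2)R = 20.8 J/(mol·K).
ΔU = 3.51×20.8×(420−634) = -15600 J.

-15600 J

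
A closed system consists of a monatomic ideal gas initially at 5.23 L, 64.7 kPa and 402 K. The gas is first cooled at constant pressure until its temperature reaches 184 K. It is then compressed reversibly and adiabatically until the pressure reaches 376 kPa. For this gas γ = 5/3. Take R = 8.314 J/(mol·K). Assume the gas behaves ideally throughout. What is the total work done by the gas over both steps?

n = P₁V₁/(RT₁) = 64.7×5.23/(8.314×402) = 0.101 mol.
Step 1 — Isobaric: P stays 64.7 kPa; V/T = const ⇒ T₂ = 184 K, V₂ = 2.39 L.
W = PΔV = 64.7×(2.39−5.23) kPa·L = -184 J.
ΔU = nCvΔT = 0.101×12.5×(184−402) = -275 J.
Q = ΔU + W = nCpΔT = -459 J.
State after step 1: P = 64.7 kPa, V = 2.39 L, T = 184 K.
Step 2 — Adiabatic: T₂/T₁ = (P₂/P₁)^((γ−1)/γ) ⇒ T₂ = 184×(5.81)^0.400 = 372 K; V₂ = 0.833 L.
ΔU = nCvΔT = 0.101×12.5×(372−184) = 237 J.
Q = 0 for an adiabatic process, so W = −ΔU = -237 J.
Net over both steps: W = -421 J, Q = -459 J, ΔU = -37.9 J.

-421 J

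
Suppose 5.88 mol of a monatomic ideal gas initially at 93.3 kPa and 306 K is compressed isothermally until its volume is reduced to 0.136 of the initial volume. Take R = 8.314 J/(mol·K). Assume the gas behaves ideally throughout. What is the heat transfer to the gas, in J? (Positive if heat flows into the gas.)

-29800 J

V₁ = nRT₁/P₁ = 5.88×8.314×306/93.3 = 160 L.
Isothermal: T stays 306 K; PV = const ⇒ V₂ = 21.8 L, P₂ = 686 kPa.
ΔU = 0 (ideal gas, T constant).
W = nRT ln(V₂/V₁) = 5.88×8.314×306×ln(0.136) = -29800 J.
Q = ΔU + W = -29800 J.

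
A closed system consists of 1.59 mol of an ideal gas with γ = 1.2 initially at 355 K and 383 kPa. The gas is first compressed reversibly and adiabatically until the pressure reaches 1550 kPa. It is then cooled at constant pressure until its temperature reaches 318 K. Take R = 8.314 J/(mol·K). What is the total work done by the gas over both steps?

-7880 J

V₁ = nRT₁/P₁ = 1.59×8.314×355/383 = 12.3 L.
Step 1 — Adiabatic: T₂/T₁ = (P₂/P₁)^((γ−1)/γ) ⇒ T₂ = 355×(4.05)^0.167 = 448 K; V₂ = 3.82 L.
ΔU = nCvΔT = 1.59×41.6×(448−355) = 6160 J.
Q = 0 for an adiabatic process, so W = −ΔU = -6160 J.
State after step 1: P = 1550 kPa, V = 3.82 L, T = 448 K.
Step 2 — Isobaric: P stays 1550 kPa; V/T = const ⇒ T₂ = 318 K, V₂ = 2.71 L.
W = PΔV = 1550×(2.71−3.82) kPa·L = -1720 J.
ΔU = nCvΔT = 1.59×41.6×(318−448) = -8600 J.
Q = ΔU + W = nCpΔT = -10300 J.
Net over both steps: W = -7880 J, Q = -10300 J, ΔU = -2450 J.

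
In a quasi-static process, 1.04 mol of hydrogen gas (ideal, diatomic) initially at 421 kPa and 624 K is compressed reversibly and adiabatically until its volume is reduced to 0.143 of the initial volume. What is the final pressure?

6410 kPa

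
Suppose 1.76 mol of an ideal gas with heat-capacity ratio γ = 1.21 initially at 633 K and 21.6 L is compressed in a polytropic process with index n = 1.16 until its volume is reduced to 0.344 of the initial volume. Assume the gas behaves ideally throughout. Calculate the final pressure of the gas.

P₁ = nRT₁/V₁ = 1.76×8.314×633/21.6 = 429 kPa.
Polytropic n=1.16: T₂ = T₁(V₁/V₂)^(n−1) = 633×(2.91)^0.16 = 751 K; P₂ = P₁(V₁/V₂)^n = 1480 kPa.

1480 kPa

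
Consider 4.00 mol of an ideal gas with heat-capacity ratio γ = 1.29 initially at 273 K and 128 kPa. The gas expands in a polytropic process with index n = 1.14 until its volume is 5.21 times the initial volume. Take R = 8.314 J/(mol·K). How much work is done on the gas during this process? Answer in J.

-13400 J

V₁ = nRT₁/P₁ = 4.00×8.314×273/128 = 70.9 L.
Polytropic n=1.14: T₂ = T₁(V₁/V₂)^(n−1) = 273×(0.192)^0.14 = 217 K; P₂ = P₁(V₁/V₂)^n = 19.5 kPa.
W = (P₁V₁−P₂V₂)/(n−1) = (128×70.9−19.5×370)/0.14 = 13400 J.
Work done on the gas = −W_by = -13400 J.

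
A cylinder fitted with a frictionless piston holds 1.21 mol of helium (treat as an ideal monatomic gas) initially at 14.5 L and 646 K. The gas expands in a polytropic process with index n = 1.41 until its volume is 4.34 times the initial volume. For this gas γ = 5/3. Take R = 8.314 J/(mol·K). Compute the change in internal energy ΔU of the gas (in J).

-4410 J

P₁ = nRT₁/V₁ = 1.21×8.314×646/14.5 = 448 kPa.
Polytropic n=1.41: T₂ = T₁(V₁/V₂)^(n−1) = 646×(0.230)^0.41 = 354 K; P₂ = P₁(V₁/V₂)^n = 56.6 kPa.
For an ideal gas ΔU = nCvΔT with Cv = (3/2)R = 12.5 J/(mol·K).
ΔU = 1.21×12.5×(354−646) = -4410 J.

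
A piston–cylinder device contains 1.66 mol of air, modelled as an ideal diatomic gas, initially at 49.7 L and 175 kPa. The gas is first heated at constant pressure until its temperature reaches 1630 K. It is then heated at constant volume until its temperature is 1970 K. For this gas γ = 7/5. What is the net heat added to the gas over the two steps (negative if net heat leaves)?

60000 J

T₁ = P₁V₁/(nR) = 175×49.7/(1.66×8.314) = 630 K.
Step 1 — Isobaric: P stays 175 kPa; V/T = const ⇒ T₂ = 1630 K, V₂ = 129 L.
W = PΔV = 175×(129−49.7) kPa·L = 13800 J.
ΔU = nCvΔT = 1.66×20.8×(1630−630) = 34500 J.
Q = ΔU + W = nCpΔT = 48300 J.
State after step 1: P = 175 kPa, V = 129 L, T = 1630 K.
Step 2 — Isochoric: V stays 129 L; P/T = const ⇒ T₂ = 1970 K, P₂ = 212 kPa.
W = 0 (no volume change).
ΔU = nCvΔT = 1.66×20.8×(1970−1630) = 11700 J.
Q = ΔU = 11700 J.
Net over both steps: W = 13800 J, Q = 60000 J, ΔU = 46200 J.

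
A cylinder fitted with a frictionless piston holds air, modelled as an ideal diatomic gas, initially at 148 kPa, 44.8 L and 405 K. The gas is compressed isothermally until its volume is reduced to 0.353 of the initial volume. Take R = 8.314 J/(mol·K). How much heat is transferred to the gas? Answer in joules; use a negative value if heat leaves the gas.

-6900 J

n = P₁V₁/(RT₁) = 148×44.8/(8.314×405) = 1.97 mol.
Isothermal: T stays 405 K; PV = const ⇒ V₂ = 15.8 L, P₂ = 419 kPa.
ΔU = 0 (ideal gas, T constant).
W = nRT ln(V₂/V₁) = 1.97×8.314×405×ln(0.353) = -6900 J.
Q = ΔU + W = -6900 J.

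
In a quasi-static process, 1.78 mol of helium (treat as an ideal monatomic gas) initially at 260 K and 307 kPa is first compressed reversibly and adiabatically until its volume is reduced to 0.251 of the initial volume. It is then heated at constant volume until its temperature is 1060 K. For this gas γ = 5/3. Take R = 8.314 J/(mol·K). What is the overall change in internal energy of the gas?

17800 J

V₁ = nRT₁/P₁ = 1.78×8.314×260/307 = 12.5 L.
Step 1 — Adiabatic: TV^(γ−1) = const ⇒ T₂ = 260×(3.98)^0.667 = 653 K; PV^γ = const ⇒ P₂ = 3070 kPa.
ΔU = nCvΔT = 1.78×12.5×(653−260) = 8730 J.
Q = 0 for an adiabatic process, so W = −ΔU = -8730 J.
State after step 1: P = 3070 kPa, V = 3.15 L, T = 653 K.
Step 2 — Isochoric: V stays 3.15 L; P/T = const ⇒ T₂ = 1060 K, P₂ = 4990 kPa.
W = 0 (no volume change).
ΔU = nCvΔT = 1.78×12.5×(1060−653) = 9030 J.
Q = ΔU = 9030 J.
Net over both steps: W = -8730 J, Q = 9030 J, ΔU = 17800 J.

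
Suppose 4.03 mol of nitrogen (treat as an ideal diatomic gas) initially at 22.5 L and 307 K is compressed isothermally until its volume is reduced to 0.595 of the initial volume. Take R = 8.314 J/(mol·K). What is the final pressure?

768 kPa

P₁ = nRT₁/V₁ = 4.03×8.314×307/22.5 = 457 kPa.
Isothermal: T stays 307 K; PV = const ⇒ V₂ = 13.4 L, P₂ = 768 kPa.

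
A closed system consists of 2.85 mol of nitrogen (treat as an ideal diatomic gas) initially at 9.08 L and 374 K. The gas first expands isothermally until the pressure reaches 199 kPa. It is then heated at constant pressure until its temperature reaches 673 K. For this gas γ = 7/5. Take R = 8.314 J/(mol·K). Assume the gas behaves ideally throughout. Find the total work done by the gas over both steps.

21200 J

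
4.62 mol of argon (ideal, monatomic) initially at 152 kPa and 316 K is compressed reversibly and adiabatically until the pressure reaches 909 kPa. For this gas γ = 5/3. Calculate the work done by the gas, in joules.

V₁ = nRT₁/P₁ = 4.62×8.314×316/152 = 79.9 L.
Adiabatic: T₂/T₁ = (P₂/P₁)^((γ−1)/γ) ⇒ T₂ = 316×(5.98)^0.400 = 646 K; V₂ = 27.3 L.
ΔU = nCvΔT = 4.62×12.5×(646−316) = 19000 J.
Q = 0 for an adiabatic process, so W = −ΔU = -19000 J.

-19000 J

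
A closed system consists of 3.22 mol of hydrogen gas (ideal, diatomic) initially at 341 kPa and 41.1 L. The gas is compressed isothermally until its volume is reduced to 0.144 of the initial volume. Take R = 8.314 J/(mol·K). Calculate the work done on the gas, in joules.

T₁ = P₁V₁/(nR) = 341×41.1/(3.22×8.314) = 524 K.
Isothermal: T stays 524 K; PV = const ⇒ V₂ = 5.92 L, P₂ = 2370 kPa.
W = nRT ln(V₂/V₁) = 3.22×8.314×524×ln(0.144) = -27200 J.
Work done on the gas = −W_by = 27200 J.

27200 J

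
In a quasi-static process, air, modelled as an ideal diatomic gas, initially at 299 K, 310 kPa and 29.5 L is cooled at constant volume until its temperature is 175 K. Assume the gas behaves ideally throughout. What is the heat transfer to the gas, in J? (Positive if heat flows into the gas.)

-9480 J

n = P₁V₁/(RT₁) = 310×29.5/(8.314×299) = 3.68 mol.
Isochoric: V stays 29.5 L; P/T = const ⇒ T₂ = 175 K, P₂ = 181 kPa.
W = 0 (no volume change).
ΔU = nCvΔT = 3.68×20.8×(175−299) = -9480 J.
Q = ΔU = -9480 J.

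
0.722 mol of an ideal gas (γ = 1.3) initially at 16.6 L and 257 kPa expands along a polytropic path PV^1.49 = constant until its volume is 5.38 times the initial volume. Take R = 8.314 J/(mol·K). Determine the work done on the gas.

T₁ = P₁V₁/(nR) = 257×16.6/(0.722×8.314) = 711 K.
Polytropic n=1.49: T₂ = T₁(V₁/V₂)^(n−1) = 711×(0.186)^0.49 = 312 K; P₂ = P₁(V₁/V₂)^n = 20.9 kPa.
W = (P₁V₁−P₂V₂)/(n−1) = (257×16.6−20.9×89.3)/0.49 = 4890 J.
Work done on the gas = −W_by = -4890 J.

-4890 J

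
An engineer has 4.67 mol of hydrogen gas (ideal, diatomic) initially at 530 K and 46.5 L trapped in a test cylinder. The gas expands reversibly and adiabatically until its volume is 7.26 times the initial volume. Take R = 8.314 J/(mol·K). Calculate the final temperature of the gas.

240 K

P₁ = nRT₁/V₁ = 4.67×8.314×530/46.5 = 443 kPa.
Adiabatic: TV^(γ−1) = const ⇒ T₂ = 530×(0.138)^0.400 = 240 K; PV^γ = const ⇒ P₂ = 27.6 kPa.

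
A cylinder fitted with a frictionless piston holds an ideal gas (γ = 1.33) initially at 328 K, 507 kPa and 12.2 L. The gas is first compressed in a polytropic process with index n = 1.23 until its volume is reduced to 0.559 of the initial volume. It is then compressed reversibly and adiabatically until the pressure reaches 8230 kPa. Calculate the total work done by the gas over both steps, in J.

n = P₁V₁/(RT₁) = 507×12.2/(8.314×328) = 2.27 mol.
Step 1 — Polytropic n=1.23: T₂ = T₁(V₁/V₂)^(n−1) = 328×(1.79)^0.23 = 375 K; P₂ = P₁(V₁/V₂)^n = 1040 kPa.
W = (P₁V₁−P₂V₂)/(n−1) = (507×12.2−1040×6.82)/0.23 = -3850 J.
ΔU = nCvΔT = 2.27×25.2×(375−328) = 2680 J.
Q = ΔU + W = -1170 J.
State after step 1: P = 1040 kPa, V = 6.82 L, T = 375 K.
Step 2 — Adiabatic: T₂/T₁ = (P₂/P₁)^((γ−1)/γ) ⇒ T₂ = 375×(7.94)^0.248 = 627 K; V₂ = 1.44 L.
ΔU = nCvΔT = 2.27×25.2×(627−375) = 14400 J.
Q = 0 for an adiabatic process, so W = −ΔU = -14400 J.
Net over both steps: W = -18200 J, Q = -1170 J, ΔU = 17100 J.

-18200 J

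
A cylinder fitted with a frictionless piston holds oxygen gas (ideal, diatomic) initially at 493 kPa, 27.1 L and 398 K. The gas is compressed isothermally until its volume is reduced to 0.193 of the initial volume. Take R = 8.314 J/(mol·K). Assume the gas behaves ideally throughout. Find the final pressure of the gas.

Isothermal: T stays 398 K; PV = const ⇒ V₂ = 5.23 L, P₂ = 2550 kPa.

2550 kPa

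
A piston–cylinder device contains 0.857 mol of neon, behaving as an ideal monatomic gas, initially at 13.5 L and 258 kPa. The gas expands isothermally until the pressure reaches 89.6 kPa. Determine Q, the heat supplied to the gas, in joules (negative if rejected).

3680 J

T₁ = P₁V₁/(nR) = 258×13.5/(0.857×8.314) = 489 K.
Isothermal: T stays 489 K; PV = const ⇒ V₂ = 38.9 L, P₂ = 89.6 kPa.
ΔU = 0 (ideal gas, T constant).
W = nRT ln(V₂/V₁) = 0.857×8.314×489×ln(2.88) = 3680 J.
Q = ΔU + W = 3680 J.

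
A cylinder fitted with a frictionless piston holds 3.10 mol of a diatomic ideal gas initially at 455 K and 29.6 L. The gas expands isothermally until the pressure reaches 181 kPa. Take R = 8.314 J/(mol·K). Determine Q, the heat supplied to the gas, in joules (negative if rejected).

9190 J

P₁ = nRT₁/V₁ = 3.10×8.314×455/29.6 = 396 kPa.
Isothermal: T stays 455 K; PV = const ⇒ V₂ = 64.8 L, P₂ = 181 kPa.
ΔU = 0 (ideal gas, T constant).
W = nRT ln(V₂/V₁) = 3.10×8.314×455×ln(2.19) = 9190 J.
Q = ΔU + W = 9190 J.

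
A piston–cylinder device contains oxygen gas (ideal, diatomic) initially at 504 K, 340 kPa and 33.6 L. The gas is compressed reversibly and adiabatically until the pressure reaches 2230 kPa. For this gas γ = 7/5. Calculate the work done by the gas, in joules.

n = P₁V₁/(RT₁) = 340×33.6/(8.314×504) = 2.73 mol.
Adiabatic: T₂/T₁ = (P₂/P₁)^((γ−1)/γ) ⇒ T₂ = 504×(6.56)^0.286 = 863 K; V₂ = 8.77 L.
ΔU = nCvΔT = 2.73×20.8×(863−504) = 20300 J.
Q = 0 for an adiabatic process, so W = −ΔU = -20300 J.

-20300 J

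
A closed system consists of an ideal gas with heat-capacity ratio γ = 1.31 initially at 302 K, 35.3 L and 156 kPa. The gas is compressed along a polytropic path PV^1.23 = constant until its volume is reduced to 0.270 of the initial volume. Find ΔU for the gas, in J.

6240 J

n = P₁V₁/(RT₁) = 156×35.3/(8.314×302) = 2.19 mol.
Polytropic n=1.23: T₂ = T₁(V₁/V₂)^(n−1) = 302×(3.70)^0.23 = 408 K; P₂ = P₁(V₁/V₂)^n = 781 kPa.
For an ideal gas ΔU = nCvΔT with Cv = R/(γ−1) = 26.8 J/(mol·K).
ΔU = 2.19×26.8×(408−302) = 6240 J.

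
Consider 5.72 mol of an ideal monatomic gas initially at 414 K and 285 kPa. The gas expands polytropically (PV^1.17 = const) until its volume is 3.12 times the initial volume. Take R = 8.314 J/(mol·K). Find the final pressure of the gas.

75.3 kPa

V₁ = nRT₁/P₁ = 5.72×8.314×414/285 = 69.1 L.
Polytropic n=1.17: T₂ = T₁(V₁/V₂)^(n−1) = 414×(0.321)^0.17 = 341 K; P₂ = P₁(V₁/V₂)^n = 75.3 kPa.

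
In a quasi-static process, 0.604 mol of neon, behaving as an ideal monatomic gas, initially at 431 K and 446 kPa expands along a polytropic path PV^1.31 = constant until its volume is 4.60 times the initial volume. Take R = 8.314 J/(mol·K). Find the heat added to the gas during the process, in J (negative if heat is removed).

V₁ = nRT₁/P₁ = 0.604×8.314×431/446 = 4.85 L.
Polytropic n=1.31: T₂ = T₁(V₁/V₂)^(n−1) = 431×(0.217)^0.31 = 269 K; P₂ = P₁(V₁/V₂)^n = 60.4 kPa.
W = (P₁V₁−P₂V₂)/(n−1) = (446×4.85−60.4×22.3)/0.31 = 2630 J.
ΔU = nCvΔT = 0.604×12.5×(269−431) = -1220 J.
Q = ΔU + W = 1410 J.

1410 J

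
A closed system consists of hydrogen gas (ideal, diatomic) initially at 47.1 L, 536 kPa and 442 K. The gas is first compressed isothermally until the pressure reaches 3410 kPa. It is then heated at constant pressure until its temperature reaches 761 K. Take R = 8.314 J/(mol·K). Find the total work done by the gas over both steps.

-28500 J

n = P₁V₁/(RT₁) = 536×47.1/(8.314×442) = 6.87 mol.
Step 1 — Isothermal: T stays 442 K; PV = const ⇒ V₂ = 7.40 L, P₂ = 3410 kPa.
ΔU = 0 (ideal gas, T constant).
W = nRT ln(V₂/V₁) = 6.87×8.314×442×ln(0.157) = -46700 J.
Q = ΔU + W = -46700 J.
State after step 1: P = 3410 kPa, V = 7.40 L, T = 442 K.
Step 2 — Isobaric: P stays 3410 kPa; V/T = const ⇒ T₂ = 761 K, V₂ = 12.7 L.
W = PΔV = 3410×(12.7−7.40) kPa·L = 18200 J.
ΔU = nCvΔT = 6.87×20.8×(761−442) = 45600 J.
Q = ΔU + W = nCpΔT = 63800 J.
Net over both steps: W = -28500 J, Q = 17100 J, ΔU = 45600 J.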